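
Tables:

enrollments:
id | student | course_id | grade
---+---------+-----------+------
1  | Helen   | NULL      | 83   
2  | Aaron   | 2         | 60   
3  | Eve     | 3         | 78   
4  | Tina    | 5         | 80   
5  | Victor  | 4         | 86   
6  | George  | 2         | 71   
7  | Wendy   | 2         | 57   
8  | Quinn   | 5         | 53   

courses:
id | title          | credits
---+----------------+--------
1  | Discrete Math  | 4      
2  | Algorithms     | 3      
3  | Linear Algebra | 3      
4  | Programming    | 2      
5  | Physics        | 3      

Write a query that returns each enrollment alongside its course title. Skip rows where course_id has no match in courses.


INNER JOIN keeps only enrollments rows whose course_id matches an id in courses. Walk through each enrollment:
  - enrollment 1 (Helen): course_id=NULL, no match -> dropped
  - enrollment 2 (Aaron): course_id=2 -> matches Algorithms
  - enrollment 3 (Eve): course_id=3 -> matches Linear Algebra
  - enrollment 4 (Tina): course_id=5 -> matches Physics
  - enrollment 5 (Victor): course_id=4 -> matches Programming
  - enrollment 6 (George): course_id=2 -> matches Algorithms
  - enrollment 7 (Wendy): course_id=2 -> matches Algorithms
  - enrollment 8 (Quinn): course_id=5 -> matches Physics
So 1 of 8 rows is dropped.

SQL:
SELECT a.student, b.title AS course
FROM enrollments a
INNER JOIN courses b ON a.course_id = b.id

Result:
student | course        
--------+---------------
Aaron   | Algorithms    
Eve     | Linear Algebra
Tina    | Physics       
Victor  | Programming   
George  | Algorithms    
Wendy   | Algorithms    
Quinn   | Physics       


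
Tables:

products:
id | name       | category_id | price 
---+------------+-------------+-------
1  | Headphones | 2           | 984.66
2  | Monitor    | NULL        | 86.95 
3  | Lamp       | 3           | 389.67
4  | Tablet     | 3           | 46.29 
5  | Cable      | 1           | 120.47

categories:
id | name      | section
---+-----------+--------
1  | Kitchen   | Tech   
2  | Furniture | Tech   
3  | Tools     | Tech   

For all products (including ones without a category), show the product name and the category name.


LEFT JOIN keeps every row from products (the left table); where category_id has no match in categories, the category columns become NULL. Walk through each product:
  - product 1 (Headphones): category_id=2 -> matches Furniture
  - product 2 (Monitor): category_id=NULL, no match -> kept with NULL
  - product 3 (Lamp): category_id=3 -> matches Tools
  - product 4 (Tablet): category_id=3 -> matches Tools
  - product 5 (Cable): category_id=1 -> matches Kitchen
All 5 rows appear; 1 has NULL category.

SQL:
SELECT a.name, b.name AS category
FROM products a
LEFT JOIN categories b ON a.category_id = b.id

Result:
name       | category 
-----------+----------
Headphones | Furniture
Monitor    | NULL     
Lamp       | Tools    
Tablet     | Tools    
Cable      | Kitchen  


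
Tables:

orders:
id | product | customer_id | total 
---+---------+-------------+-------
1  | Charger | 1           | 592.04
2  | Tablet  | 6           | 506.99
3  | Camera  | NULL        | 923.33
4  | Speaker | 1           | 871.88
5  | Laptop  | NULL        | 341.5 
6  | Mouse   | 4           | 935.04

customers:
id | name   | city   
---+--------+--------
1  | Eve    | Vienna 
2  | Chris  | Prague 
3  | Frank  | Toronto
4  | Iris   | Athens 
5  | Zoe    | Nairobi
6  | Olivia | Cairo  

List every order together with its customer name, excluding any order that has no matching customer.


INNER JOIN keeps only orders rows whose customer_id matches an id in customers. Walk through each order:
  - order 1 (Charger): customer_id=1 -> matches Eve
  - order 2 (Tablet): customer_id=6 -> matches Olivia
  - order 3 (Camera): customer_id=NULL, no match -> dropped
  - order 4 (Speaker): customer_id=1 -> matches Eve
  - order 5 (Laptop): customer_id=NULL, no match -> dropped
  - order 6 (Mouse): customer_id=4 -> matches Iris
So 2 of 6 rows are dropped.

SQL:
SELECT a.product, b.name AS customer
FROM orders a
INNER JOIN customers b ON a.customer_id = b.id

Result:
product | customer
--------+---------
Charger | Eve     
Tablet  | Olivia  
Speaker | Eve     
Mouse   | Iris    


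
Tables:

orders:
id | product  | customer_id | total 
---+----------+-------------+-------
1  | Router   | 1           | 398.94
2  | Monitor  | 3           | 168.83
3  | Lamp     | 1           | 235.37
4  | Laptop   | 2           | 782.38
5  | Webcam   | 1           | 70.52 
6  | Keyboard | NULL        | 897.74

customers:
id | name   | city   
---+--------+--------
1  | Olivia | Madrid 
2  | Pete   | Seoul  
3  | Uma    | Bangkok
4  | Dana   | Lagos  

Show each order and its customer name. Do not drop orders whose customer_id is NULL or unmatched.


LEFT JOIN keeps every row from orders (the left table); where customer_id has no match in customers, the customer columns become NULL. Walk through each order:
  - order 1 (Router): customer_id=1 -> matches Olivia
  - order 2 (Monitor): customer_id=3 -> matches Uma
  - order 3 (Lamp): customer_id=1 -> matches Olivia
  - order 4 (Laptop): customer_id=2 -> matches Pete
  - order 5 (Webcam): customer_id=1 -> matches Olivia
  - order 6 (Keyboard): customer_id=NULL, no match -> kept with NULL
All 6 rows appear; 1 has NULL customer.

SQL:
SELECT a.product, b.name AS customer
FROM orders a
LEFT JOIN customers b ON a.customer_id = b.id

Result:
product  | customer
---------+---------
Router   | Olivia  
Monitor  | Uma     
Lamp     | Olivia  
Laptop   | Pete    
Webcam   | Olivia  
Keyboard | NULL    


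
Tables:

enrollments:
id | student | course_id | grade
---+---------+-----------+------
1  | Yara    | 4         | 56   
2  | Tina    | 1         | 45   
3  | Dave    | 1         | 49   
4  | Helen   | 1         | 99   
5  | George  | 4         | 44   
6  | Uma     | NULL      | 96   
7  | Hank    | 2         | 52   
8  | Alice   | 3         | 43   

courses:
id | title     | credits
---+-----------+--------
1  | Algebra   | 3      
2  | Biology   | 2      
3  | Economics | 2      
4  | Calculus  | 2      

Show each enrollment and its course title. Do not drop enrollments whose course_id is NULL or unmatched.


LEFT JOIN keeps every row from enrollments (the left table); where course_id has no match in courses, the course columns become NULL. Walk through each enrollment:
  - enrollment 1 (Yara): course_id=4 -> matches Calculus
  - enrollment 2 (Tina): course_id=1 -> matches Algebra
  - enrollment 3 (Dave): course_id=1 -> matches Algebra
  - enrollment 4 (Helen): course_id=1 -> matches Algebra
  - enrollment 5 (George): course_id=4 -> matches Calculus
  - enrollment 6 (Uma): course_id=NULL, no match -> kept with NULL
  - enrollment 7 (Hank): course_id=2 -> matches Biology
  - enrollment 8 (Alice): course_id=3 -> matches Economics
All 8 rows appear; 1 has NULL course.

SQL:
SELECT a.student, b.title AS course
FROM enrollments a
LEFT JOIN courses b ON a.course_id = b.id

Result:
student | course   
--------+----------
Yara    | Calculus 
Tina    | Algebra  
Dave    | Algebra  
Helen   | Algebra  
George  | Calculus 
Uma     | NULL     
Hank    | Biology  
Alice   | Economics


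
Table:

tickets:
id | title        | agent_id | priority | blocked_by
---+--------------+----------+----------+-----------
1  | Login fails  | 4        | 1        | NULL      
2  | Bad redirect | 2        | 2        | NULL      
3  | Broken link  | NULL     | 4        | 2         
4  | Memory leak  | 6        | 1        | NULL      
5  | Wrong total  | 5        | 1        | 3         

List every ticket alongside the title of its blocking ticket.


This is a self-join: tickets is joined to a second copy of itself, matching each row's blocked_by to another row's id. Use LEFT JOIN so rows with blocked_by=NULL are kept.
  - ticket 1 (Login fails): blocked_by=NULL -> NULL
  - ticket 2 (Bad redirect): blocked_by=NULL -> NULL
  - ticket 3 (Broken link): blocked_by=2 -> Bad redirect
  - ticket 4 (Memory leak): blocked_by=NULL -> NULL
  - ticket 5 (Wrong total): blocked_by=3 -> Broken link

SQL:
SELECT a.title AS item, b.title AS blocked_by
FROM tickets a
LEFT JOIN tickets b ON a.blocked_by = b.id

Result:
item         | blocked_by  
-------------+-------------
Login fails  | NULL        
Bad redirect | NULL        
Broken link  | Bad redirect
Memory leak  | NULL        
Wrong total  | Broken link 


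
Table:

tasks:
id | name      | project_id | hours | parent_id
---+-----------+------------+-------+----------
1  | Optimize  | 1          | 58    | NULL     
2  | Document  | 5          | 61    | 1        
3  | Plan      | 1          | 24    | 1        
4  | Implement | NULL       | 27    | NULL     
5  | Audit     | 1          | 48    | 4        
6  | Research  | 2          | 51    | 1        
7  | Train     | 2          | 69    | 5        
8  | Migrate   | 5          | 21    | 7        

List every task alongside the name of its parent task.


This is a self-join: tasks is joined to a second copy of itself, matching each row's parent_id to another row's id. Use LEFT JOIN so rows with parent_id=NULL are kept.
  - task 1 (Optimize): parent_id=NULL -> NULL
  - task 2 (Document): parent_id=1 -> Optimize
  - task 3 (Plan): parent_id=1 -> Optimize
  - task 4 (Implement): parent_id=NULL -> NULL
  - task 5 (Audit): parent_id=4 -> Implement
  - task 6 (Research): parent_id=1 -> Optimize
  - task 7 (Train): parent_id=5 -> Audit
  - task 8 (Migrate): parent_id=7 -> Train

SQL:
SELECT a.name AS item, b.name AS parent
FROM tasks a
LEFT JOIN tasks b ON a.parent_id = b.id

Result:
item      | parent   
----------+----------
Optimize  | NULL     
Document  | Optimize 
Plan      | Optimize 
Implement | NULL     
Audit     | Implement
Research  | Optimize 
Train     | Audit    
Migrate   | Train    


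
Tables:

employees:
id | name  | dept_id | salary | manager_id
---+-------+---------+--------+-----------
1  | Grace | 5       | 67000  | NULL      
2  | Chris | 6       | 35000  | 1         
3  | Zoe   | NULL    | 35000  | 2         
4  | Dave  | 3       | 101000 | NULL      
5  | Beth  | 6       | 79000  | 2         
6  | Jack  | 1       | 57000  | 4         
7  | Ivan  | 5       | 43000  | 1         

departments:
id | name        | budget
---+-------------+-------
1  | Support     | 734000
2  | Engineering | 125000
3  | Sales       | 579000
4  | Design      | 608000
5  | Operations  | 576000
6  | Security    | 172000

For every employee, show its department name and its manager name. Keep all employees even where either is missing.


Two LEFT JOINs from the same base table employees: one to departments via dept_id, one to employees itself via manager_id. Both are LEFT so every employee is preserved.
Match against departments:
  - employee 1 (Grace): dept_id=5 -> matches Operations
  - employee 2 (Chris): dept_id=6 -> matches Security
  - employee 3 (Zoe): dept_id=NULL, no match -> kept with NULL
  - employee 4 (Dave): dept_id=3 -> matches Sales
  - employee 5 (Beth): dept_id=6 -> matches Security
  - employee 6 (Jack): dept_id=1 -> matches Support
  - employee 7 (Ivan): dept_id=5 -> matches Operations
Match against employees (self):
  - employee 1 (Grace): manager_id=NULL -> NULL
  - employee 2 (Chris): manager_id=1 -> Grace
  - employee 3 (Zoe): manager_id=2 -> Chris
  - employee 4 (Dave): manager_id=NULL -> NULL
  - employee 5 (Beth): manager_id=2 -> Chris
  - employee 6 (Jack): manager_id=4 -> Dave
  - employee 7 (Ivan): manager_id=1 -> Grace

SQL:
SELECT a.name, b.name AS department, c.name AS manager
FROM employees a
LEFT JOIN departments b ON a.dept_id = b.id
LEFT JOIN employees c ON a.manager_id = c.id

Result:
name  | department | manager
------+------------+--------
Grace | Operations | NULL   
Chris | Security   | Grace  
Zoe   | NULL       | Chris  
Dave  | Sales      | NULL   
Beth  | Security   | Chris  
Jack  | Support    | Dave   
Ivan  | Operations | Grace  


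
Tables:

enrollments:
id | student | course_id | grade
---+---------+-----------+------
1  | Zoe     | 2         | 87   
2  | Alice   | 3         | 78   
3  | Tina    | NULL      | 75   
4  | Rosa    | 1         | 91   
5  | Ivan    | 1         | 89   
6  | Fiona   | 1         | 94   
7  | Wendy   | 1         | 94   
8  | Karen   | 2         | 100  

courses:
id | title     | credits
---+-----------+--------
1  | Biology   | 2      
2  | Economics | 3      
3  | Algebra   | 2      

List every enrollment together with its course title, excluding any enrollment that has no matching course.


INNER JOIN keeps only enrollments rows whose course_id matches an id in courses. Walk through each enrollment:
  - enrollment 1 (Zoe): course_id=2 -> matches Economics
  - enrollment 2 (Alice): course_id=3 -> matches Algebra
  - enrollment 3 (Tina): course_id=NULL, no match -> dropped
  - enrollment 4 (Rosa): course_id=1 -> matches Biology
  - enrollment 5 (Ivan): course_id=1 -> matches Biology
  - enrollment 6 (Fiona): course_id=1 -> matches Biology
  - enrollment 7 (Wendy): course_id=1 -> matches Biology
  - enrollment 8 (Karen): course_id=2 -> matches Economics
So 1 of 8 rows is dropped.

SQL:
SELECT a.student, b.title AS course
FROM enrollments a
INNER JOIN courses b ON a.course_id = b.id

Result:
student | course   
--------+----------
Zoe     | Economics
Alice   | Algebra  
Rosa    | Biology  
Ivan    | Biology  
Fiona   | Biology  
Wendy   | Biology  
Karen   | Economics


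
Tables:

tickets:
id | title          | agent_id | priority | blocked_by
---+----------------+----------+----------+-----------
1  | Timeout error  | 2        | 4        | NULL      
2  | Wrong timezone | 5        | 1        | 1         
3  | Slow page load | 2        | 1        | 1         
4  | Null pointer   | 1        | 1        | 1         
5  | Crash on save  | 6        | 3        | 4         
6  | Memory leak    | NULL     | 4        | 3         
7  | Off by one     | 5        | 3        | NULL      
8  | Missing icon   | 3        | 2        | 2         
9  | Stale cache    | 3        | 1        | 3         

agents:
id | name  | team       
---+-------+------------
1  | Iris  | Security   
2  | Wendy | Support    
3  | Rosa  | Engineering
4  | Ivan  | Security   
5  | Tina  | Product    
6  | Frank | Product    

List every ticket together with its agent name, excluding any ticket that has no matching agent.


INNER JOIN keeps only tickets rows whose agent_id matches an id in agents. Walk through each ticket:
  - ticket 1 (Timeout error): agent_id=2 -> matches Wendy
  - ticket 2 (Wrong timezone): agent_id=5 -> matches Tina
  - ticket 3 (Slow page load): agent_id=2 -> matches Wendy
  - ticket 4 (Null pointer): agent_id=1 -> matches Iris
  - ticket 5 (Crash on save): agent_id=6 -> matches Frank
  - ticket 6 (Memory leak): agent_id=NULL, no match -> dropped
  - ticket 7 (Off by one): agent_id=5 -> matches Tina
  - ticket 8 (Missing icon): agent_id=3 -> matches Rosa
  - ticket 9 (Stale cache): agent_id=3 -> matches Rosa
So 1 of 9 rows is dropped.

SQL:
SELECT a.title, b.name AS agent
FROM tickets a
INNER JOIN agents b ON a.agent_id = b.id

Result:
title          | agent
---------------+------
Timeout error  | Wendy
Wrong timezone | Tina 
Slow page load | Wendy
Null pointer   | Iris 
Crash on save  | Frank
Off by one     | Tina 
Missing icon   | Rosa 
Stale cache    | Rosa 


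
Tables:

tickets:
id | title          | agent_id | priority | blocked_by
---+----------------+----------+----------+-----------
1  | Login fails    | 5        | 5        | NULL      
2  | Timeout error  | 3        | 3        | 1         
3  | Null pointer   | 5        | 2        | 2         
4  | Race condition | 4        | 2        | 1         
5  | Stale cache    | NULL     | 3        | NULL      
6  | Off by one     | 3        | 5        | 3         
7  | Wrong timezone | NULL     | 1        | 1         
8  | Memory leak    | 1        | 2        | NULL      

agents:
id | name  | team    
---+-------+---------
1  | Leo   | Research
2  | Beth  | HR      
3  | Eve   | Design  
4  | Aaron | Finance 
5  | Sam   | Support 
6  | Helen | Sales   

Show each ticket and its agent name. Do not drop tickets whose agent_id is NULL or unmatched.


LEFT JOIN keeps every row from tickets (the left table); where agent_id has no match in agents, the agent columns become NULL. Walk through each ticket:
  - ticket 1 (Login fails): agent_id=5 -> matches Sam
  - ticket 2 (Timeout error): agent_id=3 -> matches Eve
  - ticket 3 (Null pointer): agent_id=5 -> matches Sam
  - ticket 4 (Race condition): agent_id=4 -> matches Aaron
  - ticket 5 (Stale cache): agent_id=NULL, no match -> kept with NULL
  - ticket 6 (Off by one): agent_id=3 -> matches Eve
  - ticket 7 (Wrong timezone): agent_id=NULL, no match -> kept with NULL
  - ticket 8 (Memory leak): agent_id=1 -> matches Leo
All 8 rows appear; 2 have NULL agent.

SQL:
SELECT a.title, b.name AS agent
FROM tickets a
LEFT JOIN agents b ON a.agent_id = b.id

Result:
title          | agent
---------------+------
Login fails    | Sam  
Timeout error  | Eve  
Null pointer   | Sam  
Race condition | Aaron
Stale cache    | NULL 
Off by one     | Eve  
Wrong timezone | NULL 
Memory leak    | Leo  


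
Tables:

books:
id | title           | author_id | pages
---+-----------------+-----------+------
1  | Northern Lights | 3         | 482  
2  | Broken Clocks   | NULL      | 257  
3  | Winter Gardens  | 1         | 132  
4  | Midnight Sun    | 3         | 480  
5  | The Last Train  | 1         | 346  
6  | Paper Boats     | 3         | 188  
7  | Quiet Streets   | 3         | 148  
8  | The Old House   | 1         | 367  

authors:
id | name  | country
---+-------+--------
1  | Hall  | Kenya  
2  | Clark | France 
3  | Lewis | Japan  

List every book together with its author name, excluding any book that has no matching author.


INNER JOIN keeps only books rows whose author_id matches an id in authors. Walk through each book:
  - book 1 (Northern Lights): author_id=3 -> matches Lewis
  - book 2 (Broken Clocks): author_id=NULL, no match -> dropped
  - book 3 (Winter Gardens): author_id=1 -> matches Hall
  - book 4 (Midnight Sun): author_id=3 -> matches Lewis
  - book 5 (The Last Train): author_id=1 -> matches Hall
  - book 6 (Paper Boats): author_id=3 -> matches Lewis
  - book 7 (Quiet Streets): author_id=3 -> matches Lewis
  - book 8 (The Old House): author_id=1 -> matches Hall
So 1 of 8 rows is dropped.

SQL:
SELECT a.title, b.name AS author
FROM books a
INNER JOIN authors b ON a.author_id = b.id

Result:
title           | author
----------------+-------
Northern Lights | Lewis 
Winter Gardens  | Hall  
Midnight Sun    | Lewis 
The Last Train  | Hall  
Paper Boats     | Lewis 
Quiet Streets   | Lewis 
The Old House   | Hall  


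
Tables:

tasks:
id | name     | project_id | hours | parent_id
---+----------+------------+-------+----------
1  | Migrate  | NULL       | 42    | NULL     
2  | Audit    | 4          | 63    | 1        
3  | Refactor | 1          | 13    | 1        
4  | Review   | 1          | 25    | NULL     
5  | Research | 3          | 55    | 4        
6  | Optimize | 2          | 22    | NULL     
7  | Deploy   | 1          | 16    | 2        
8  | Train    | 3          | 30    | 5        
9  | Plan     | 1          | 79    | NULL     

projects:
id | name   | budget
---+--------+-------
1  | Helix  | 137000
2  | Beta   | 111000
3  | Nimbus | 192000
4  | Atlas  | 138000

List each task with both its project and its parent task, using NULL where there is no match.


Two LEFT JOINs from the same base table tasks: one to projects via project_id, one to tasks itself via parent_id. Both are LEFT so every task is preserved.
Match against projects:
  - task 1 (Migrate): project_id=NULL, no match -> kept with NULL
  - task 2 (Audit): project_id=4 -> matches Atlas
  - task 3 (Refactor): project_id=1 -> matches Helix
  - task 4 (Review): project_id=1 -> matches Helix
  - task 5 (Research): project_id=3 -> matches Nimbus
  - task 6 (Optimize): project_id=2 -> matches Beta
  - task 7 (Deploy): project_id=1 -> matches Helix
  - task 8 (Train): project_id=3 -> matches Nimbus
  - task 9 (Plan): project_id=1 -> matches Helix
Match against tasks (self):
  - task 1 (Migrate): parent_id=NULL -> NULL
  - task 2 (Audit): parent_id=1 -> Migrate
  - task 3 (Refactor): parent_id=1 -> Migrate
  - task 4 (Review): parent_id=NULL -> NULL
  - task 5 (Research): parent_id=4 -> Review
  - task 6 (Optimize): parent_id=NULL -> NULL
  - task 7 (Deploy): parent_id=2 -> Audit
  - task 8 (Train): parent_id=5 -> Research
  - task 9 (Plan): parent_id=NULL -> NULL

SQL:
SELECT a.name, b.name AS project, c.name AS parent
FROM tasks a
LEFT JOIN projects b ON a.project_id = b.id
LEFT JOIN tasks c ON a.parent_id = c.id

Result:
name     | project | parent  
---------+---------+---------
Migrate  | NULL    | NULL    
Audit    | Atlas   | Migrate 
Refactor | Helix   | Migrate 
Review   | Helix   | NULL    
Research | Nimbus  | Review  
Optimize | Beta    | NULL    
Deploy   | Helix   | Audit   
Train    | Nimbus  | Research
Plan     | Helix   | NULL    


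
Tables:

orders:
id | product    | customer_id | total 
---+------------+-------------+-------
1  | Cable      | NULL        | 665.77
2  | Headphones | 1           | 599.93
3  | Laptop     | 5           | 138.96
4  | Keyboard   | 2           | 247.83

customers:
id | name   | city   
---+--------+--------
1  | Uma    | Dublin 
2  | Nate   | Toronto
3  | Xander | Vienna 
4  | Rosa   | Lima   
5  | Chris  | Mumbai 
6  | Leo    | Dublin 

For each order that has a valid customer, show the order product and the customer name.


INNER JOIN keeps only orders rows whose customer_id matches an id in customers. Walk through each order:
  - order 1 (Cable): customer_id=NULL, no match -> dropped
  - order 2 (Headphones): customer_id=1 -> matches Uma
  - order 3 (Laptop): customer_id=5 -> matches Chris
  - order 4 (Keyboard): customer_id=2 -> matches Nate
So 1 of 4 rows is dropped.

SQL:
SELECT a.product, b.name AS customer
FROM orders a
INNER JOIN customers b ON a.customer_id = b.id

Result:
product    | customer
-----------+---------
Headphones | Uma     
Laptop     | Chris   
Keyboard   | Nate    


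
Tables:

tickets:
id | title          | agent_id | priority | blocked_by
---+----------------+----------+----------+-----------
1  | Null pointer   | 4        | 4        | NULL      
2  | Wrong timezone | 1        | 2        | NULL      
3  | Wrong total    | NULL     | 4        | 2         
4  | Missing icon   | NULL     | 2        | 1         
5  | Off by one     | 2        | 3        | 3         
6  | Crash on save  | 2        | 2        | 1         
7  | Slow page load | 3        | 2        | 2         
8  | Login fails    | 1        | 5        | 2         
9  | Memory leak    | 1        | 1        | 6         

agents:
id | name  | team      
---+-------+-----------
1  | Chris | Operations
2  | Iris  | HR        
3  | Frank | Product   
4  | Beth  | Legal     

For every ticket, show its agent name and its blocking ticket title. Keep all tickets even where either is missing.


Two LEFT JOINs from the same base table tickets: one to agents via agent_id, one to tickets itself via blocked_by. Both are LEFT so every ticket is preserved.
Match against agents:
  - ticket 1 (Null pointer): agent_id=4 -> matches Beth
  - ticket 2 (Wrong timezone): agent_id=1 -> matches Chris
  - ticket 3 (Wrong total): agent_id=NULL, no match -> kept with NULL
  - ticket 4 (Missing icon): agent_id=NULL, no match -> kept with NULL
  - ticket 5 (Off by one): agent_id=2 -> matches Iris
  - ticket 6 (Crash on save): agent_id=2 -> matches Iris
  - ticket 7 (Slow page load): agent_id=3 -> matches Frank
  - ticket 8 (Login fails): agent_id=1 -> matches Chris
  - ticket 9 (Memory leak): agent_id=1 -> matches Chris
Match against tickets (self):
  - ticket 1 (Null pointer): blocked_by=NULL -> NULL
  - ticket 2 (Wrong timezone): blocked_by=NULL -> NULL
  - ticket 3 (Wrong total): blocked_by=2 -> Wrong timezone
  - ticket 4 (Missing icon): blocked_by=1 -> Null pointer
  - ticket 5 (Off by one): blocked_by=3 -> Wrong total
  - ticket 6 (Crash on save): blocked_by=1 -> Null pointer
  - ticket 7 (Slow page load): blocked_by=2 -> Wrong timezone
  - ticket 8 (Login fails): blocked_by=2 -> Wrong timezone
  - ticket 9 (Memory leak): blocked_by=6 -> Crash on save

SQL:
SELECT a.title, b.name AS agent, c.title AS blocked_by
FROM tickets a
LEFT JOIN agents b ON a.agent_id = b.id
LEFT JOIN tickets c ON a.blocked_by = c.id

Result:
title          | agent | blocked_by    
---------------+-------+---------------
Null pointer   | Beth  | NULL          
Wrong timezone | Chris | NULL          
Wrong total    | NULL  | Wrong timezone
Missing icon   | NULL  | Null pointer  
Off by one     | Iris  | Wrong total   
Crash on save  | Iris  | Null pointer  
Slow page load | Frank | Wrong timezone
Login fails    | Chris | Wrong timezone
Memory leak    | Chris | Crash on save 


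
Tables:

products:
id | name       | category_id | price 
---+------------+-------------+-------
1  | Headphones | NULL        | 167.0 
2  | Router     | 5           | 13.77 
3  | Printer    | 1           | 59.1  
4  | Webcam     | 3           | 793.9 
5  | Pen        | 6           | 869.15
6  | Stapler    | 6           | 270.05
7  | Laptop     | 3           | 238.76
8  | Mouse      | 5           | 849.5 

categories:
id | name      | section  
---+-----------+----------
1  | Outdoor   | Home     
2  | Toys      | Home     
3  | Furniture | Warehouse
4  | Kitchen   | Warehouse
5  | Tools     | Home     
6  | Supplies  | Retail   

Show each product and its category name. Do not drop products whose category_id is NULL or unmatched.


LEFT JOIN keeps every row from products (the left table); where category_id has no match in categories, the category columns become NULL. Walk through each product:
  - product 1 (Headphones): category_id=NULL, no match -> kept with NULL
  - product 2 (Router): category_id=5 -> matches Tools
  - product 3 (Printer): category_id=1 -> matches Outdoor
  - product 4 (Webcam): category_id=3 -> matches Furniture
  - product 5 (Pen): category_id=6 -> matches Supplies
  - product 6 (Stapler): category_id=6 -> matches Supplies
  - product 7 (Laptop): category_id=3 -> matches Furniture
  - product 8 (Mouse): category_id=5 -> matches Tools
All 8 rows appear; 1 has NULL category.

SQL:
SELECT a.name, b.name AS category
FROM products a
LEFT JOIN categories b ON a.category_id = b.id

Result:
name       | category 
-----------+----------
Headphones | NULL     
Router     | Tools    
Printer    | Outdoor  
Webcam     | Furniture
Pen        | Supplies 
Stapler    | Supplies 
Laptop     | Furniture
Mouse      | Tools    


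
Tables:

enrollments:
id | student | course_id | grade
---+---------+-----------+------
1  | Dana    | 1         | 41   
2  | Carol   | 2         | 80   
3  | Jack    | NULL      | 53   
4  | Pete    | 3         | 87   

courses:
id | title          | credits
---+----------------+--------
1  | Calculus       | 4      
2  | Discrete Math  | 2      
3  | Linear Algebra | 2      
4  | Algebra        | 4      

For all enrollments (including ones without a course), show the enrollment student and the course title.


LEFT JOIN keeps every row from enrollments (the left table); where course_id has no match in courses, the course columns become NULL. Walk through each enrollment:
  - enrollment 1 (Dana): course_id=1 -> matches Calculus
  - enrollment 2 (Carol): course_id=2 -> matches Discrete Math
  - enrollment 3 (Jack): course_id=NULL, no match -> kept with NULL
  - enrollment 4 (Pete): course_id=3 -> matches Linear Algebra
All 4 rows appear; 1 has NULL course.

SQL:
SELECT a.student, b.title AS course
FROM enrollments a
LEFT JOIN courses b ON a.course_id = b.id

Result:
student | course        
--------+---------------
Dana    | Calculus      
Carol   | Discrete Math 
Jack    | NULL          
Pete    | Linear Algebra


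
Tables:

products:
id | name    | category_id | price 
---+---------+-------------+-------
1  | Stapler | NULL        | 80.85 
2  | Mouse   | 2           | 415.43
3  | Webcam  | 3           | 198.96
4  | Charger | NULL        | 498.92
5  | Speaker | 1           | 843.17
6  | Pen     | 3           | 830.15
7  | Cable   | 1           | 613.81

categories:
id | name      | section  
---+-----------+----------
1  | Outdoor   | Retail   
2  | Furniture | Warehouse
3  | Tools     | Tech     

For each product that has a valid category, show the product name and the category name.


INNER JOIN keeps only products rows whose category_id matches an id in categories. Walk through each product:
  - product 1 (Stapler): category_id=NULL, no match -> dropped
  - product 2 (Mouse): category_id=2 -> matches Furniture
  - product 3 (Webcam): category_id=3 -> matches Tools
  - product 4 (Charger): category_id=NULL, no match -> dropped
  - product 5 (Speaker): category_id=1 -> matches Outdoor
  - product 6 (Pen): category_id=3 -> matches Tools
  - product 7 (Cable): category_id=1 -> matches Outdoor
So 2 of 7 rows are dropped.

SQL:
SELECT a.name, b.name AS category
FROM products a
INNER JOIN categories b ON a.category_id = b.id

Result:
name    | category 
--------+----------
Mouse   | Furniture
Webcam  | Tools    
Speaker | Outdoor  
Pen     | Tools    
Cable   | Outdoor  


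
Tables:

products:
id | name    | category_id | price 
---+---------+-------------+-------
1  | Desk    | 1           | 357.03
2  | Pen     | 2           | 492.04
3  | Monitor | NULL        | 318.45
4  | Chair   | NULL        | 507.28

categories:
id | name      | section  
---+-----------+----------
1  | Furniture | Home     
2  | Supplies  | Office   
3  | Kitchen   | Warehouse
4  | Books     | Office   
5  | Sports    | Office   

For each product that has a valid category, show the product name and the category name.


INNER JOIN keeps only products rows whose category_id matches an id in categories. Walk through each product:
  - product 1 (Desk): category_id=1 -> matches Furniture
  - product 2 (Pen): category_id=2 -> matches Supplies
  - product 3 (Monitor): category_id=NULL, no match -> dropped
  - product 4 (Chair): category_id=NULL, no match -> dropped
So 2 of 4 rows are dropped.

SQL:
SELECT a.name, b.name AS category
FROM products a
INNER JOIN categories b ON a.category_id = b.id

Result:
name | category 
-----+----------
Desk | Furniture
Pen  | Supplies 


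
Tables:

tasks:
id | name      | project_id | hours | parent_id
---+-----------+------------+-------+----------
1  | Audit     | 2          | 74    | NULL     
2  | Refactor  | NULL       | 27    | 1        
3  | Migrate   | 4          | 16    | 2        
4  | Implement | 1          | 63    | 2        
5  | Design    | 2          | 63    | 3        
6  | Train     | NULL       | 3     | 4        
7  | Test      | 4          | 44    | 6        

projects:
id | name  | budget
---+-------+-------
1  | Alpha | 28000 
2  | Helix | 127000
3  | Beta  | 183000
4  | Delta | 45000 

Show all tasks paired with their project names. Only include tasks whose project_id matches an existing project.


INNER JOIN keeps only tasks rows whose project_id matches an id in projects. Walk through each task:
  - task 1 (Audit): project_id=2 -> matches Helix
  - task 2 (Refactor): project_id=NULL, no match -> dropped
  - task 3 (Migrate): project_id=4 -> matches Delta
  - task 4 (Implement): project_id=1 -> matches Alpha
  - task 5 (Design): project_id=2 -> matches Helix
  - task 6 (Train): project_id=NULL, no match -> dropped
  - task 7 (Test): project_id=4 -> matches Delta
So 2 of 7 rows are dropped.

SQL:
SELECT a.name, b.name AS project
FROM tasks a
INNER JOIN projects b ON a.project_id = b.id

Result:
name      | project
----------+--------
Audit     | Helix  
Migrate   | Delta  
Implement | Alpha  
Design    | Helix  
Test      | Delta  


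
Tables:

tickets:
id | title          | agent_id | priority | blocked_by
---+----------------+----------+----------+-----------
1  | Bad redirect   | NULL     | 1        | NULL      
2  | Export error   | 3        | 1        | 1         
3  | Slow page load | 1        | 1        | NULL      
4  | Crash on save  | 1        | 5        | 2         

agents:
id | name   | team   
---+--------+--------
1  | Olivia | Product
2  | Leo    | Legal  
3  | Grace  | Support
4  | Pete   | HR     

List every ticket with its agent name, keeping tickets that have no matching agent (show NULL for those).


LEFT JOIN keeps every row from tickets (the left table); where agent_id has no match in agents, the agent columns become NULL. Walk through each ticket:
  - ticket 1 (Bad redirect): agent_id=NULL, no match -> kept with NULL
  - ticket 2 (Export error): agent_id=3 -> matches Grace
  - ticket 3 (Slow page load): agent_id=1 -> matches Olivia
  - ticket 4 (Crash on save): agent_id=1 -> matches Olivia
All 4 rows appear; 1 has NULL agent.

SQL:
SELECT a.title, b.name AS agent
FROM tickets a
LEFT JOIN agents b ON a.agent_id = b.id

Result:
title          | agent 
---------------+-------
Bad redirect   | NULL  
Export error   | Grace 
Slow page load | Olivia
Crash on save  | Olivia


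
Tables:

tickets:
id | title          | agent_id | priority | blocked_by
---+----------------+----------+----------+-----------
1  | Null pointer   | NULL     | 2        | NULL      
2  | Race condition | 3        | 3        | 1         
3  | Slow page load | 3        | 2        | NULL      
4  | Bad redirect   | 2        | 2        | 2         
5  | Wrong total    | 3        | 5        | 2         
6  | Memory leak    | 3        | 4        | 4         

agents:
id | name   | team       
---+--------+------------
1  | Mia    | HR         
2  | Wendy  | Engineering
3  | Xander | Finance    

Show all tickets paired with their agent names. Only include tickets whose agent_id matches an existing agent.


INNER JOIN keeps only tickets rows whose agent_id matches an id in agents. Walk through each ticket:
  - ticket 1 (Null pointer): agent_id=NULL, no match -> dropped
  - ticket 2 (Race condition): agent_id=3 -> matches Xander
  - ticket 3 (Slow page load): agent_id=3 -> matches Xander
  - ticket 4 (Bad redirect): agent_id=2 -> matches Wendy
  - ticket 5 (Wrong total): agent_id=3 -> matches Xander
  - ticket 6 (Memory leak): agent_id=3 -> matches Xander
So 1 of 6 rows is dropped.

SQL:
SELECT a.title, b.name AS agent
FROM tickets a
INNER JOIN agents b ON a.agent_id = b.id

Result:
title          | agent 
---------------+-------
Race condition | Xander
Slow page load | Xander
Bad redirect   | Wendy 
Wrong total    | Xander
Memory leak    | Xander


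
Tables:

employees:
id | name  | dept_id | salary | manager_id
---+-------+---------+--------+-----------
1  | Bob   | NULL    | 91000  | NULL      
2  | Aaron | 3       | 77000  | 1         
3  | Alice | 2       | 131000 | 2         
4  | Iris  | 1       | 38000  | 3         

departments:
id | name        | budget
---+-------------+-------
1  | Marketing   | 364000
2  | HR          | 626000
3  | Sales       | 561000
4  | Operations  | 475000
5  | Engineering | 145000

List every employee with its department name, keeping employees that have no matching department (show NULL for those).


LEFT JOIN keeps every row from employees (the left table); where dept_id has no match in departments, the department columns become NULL. Walk through each employee:
  - employee 1 (Bob): dept_id=NULL, no match -> kept with NULL
  - employee 2 (Aaron): dept_id=3 -> matches Sales
  - employee 3 (Alice): dept_id=2 -> matches HR
  - employee 4 (Iris): dept_id=1 -> matches Marketing
All 4 rows appear; 1 has NULL department.

SQL:
SELECT a.name, b.name AS department
FROM employees a
LEFT JOIN departments b ON a.dept_id = b.id

Result:
name  | department
------+-----------
Bob   | NULL      
Aaron | Sales     
Alice | HR        
Iris  | Marketing 


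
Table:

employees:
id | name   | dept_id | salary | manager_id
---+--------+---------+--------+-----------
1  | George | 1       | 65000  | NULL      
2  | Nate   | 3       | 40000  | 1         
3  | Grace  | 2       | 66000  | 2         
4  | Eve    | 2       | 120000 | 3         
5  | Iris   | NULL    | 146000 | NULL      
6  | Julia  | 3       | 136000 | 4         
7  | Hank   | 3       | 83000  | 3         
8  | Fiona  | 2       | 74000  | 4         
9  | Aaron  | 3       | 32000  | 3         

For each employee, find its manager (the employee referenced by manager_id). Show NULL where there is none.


This is a self-join: employees is joined to a second copy of itself, matching each row's manager_id to another row's id. Use LEFT JOIN so rows with manager_id=NULL are kept.
  - employee 1 (George): manager_id=NULL -> NULL
  - employee 2 (Nate): manager_id=1 -> George
  - employee 3 (Grace): manager_id=2 -> Nate
  - employee 4 (Eve): manager_id=3 -> Grace
  - employee 5 (Iris): manager_id=NULL -> NULL
  - employee 6 (Julia): manager_id=4 -> Eve
  - employee 7 (Hank): manager_id=3 -> Grace
  - employee 8 (Fiona): manager_id=4 -> Eve
  - employee 9 (Aaron): manager_id=3 -> Grace

SQL:
SELECT a.name AS item, b.name AS manager
FROM employees a
LEFT JOIN employees b ON a.manager_id = b.id

Result:
item   | manager
-------+--------
George | NULL   
Nate   | George 
Grace  | Nate   
Eve    | Grace  
Iris   | NULL   
Julia  | Eve    
Hank   | Grace  
Fiona  | Eve    
Aaron  | Grace  


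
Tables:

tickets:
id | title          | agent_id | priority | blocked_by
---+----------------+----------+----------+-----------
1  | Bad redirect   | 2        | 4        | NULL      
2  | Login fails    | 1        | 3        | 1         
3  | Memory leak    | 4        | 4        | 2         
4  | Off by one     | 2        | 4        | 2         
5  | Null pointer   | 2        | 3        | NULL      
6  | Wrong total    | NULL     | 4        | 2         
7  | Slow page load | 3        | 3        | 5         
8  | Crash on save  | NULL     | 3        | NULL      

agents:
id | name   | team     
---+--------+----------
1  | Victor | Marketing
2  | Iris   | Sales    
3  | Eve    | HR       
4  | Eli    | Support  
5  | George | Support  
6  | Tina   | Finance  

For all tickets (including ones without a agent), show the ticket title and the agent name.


LEFT JOIN keeps every row from tickets (the left table); where agent_id has no match in agents, the agent columns become NULL. Walk through each ticket:
  - ticket 1 (Bad redirect): agent_id=2 -> matches Iris
  - ticket 2 (Login fails): agent_id=1 -> matches Victor
  - ticket 3 (Memory leak): agent_id=4 -> matches Eli
  - ticket 4 (Off by one): agent_id=2 -> matches Iris
  - ticket 5 (Null pointer): agent_id=2 -> matches Iris
  - ticket 6 (Wrong total): agent_id=NULL, no match -> kept with NULL
  - ticket 7 (Slow page load): agent_id=3 -> matches Eve
  - ticket 8 (Crash on save): agent_id=NULL, no match -> kept with NULL
All 8 rows appear; 2 have NULL agent.

SQL:
SELECT a.title, b.name AS agent
FROM tickets a
LEFT JOIN agents b ON a.agent_id = b.id

Result:
title          | agent 
---------------+-------
Bad redirect   | Iris  
Login fails    | Victor
Memory leak    | Eli   
Off by one     | Iris  
Null pointer   | Iris  
Wrong total    | NULL  
Slow page load | Eve   
Crash on save  | NULL  


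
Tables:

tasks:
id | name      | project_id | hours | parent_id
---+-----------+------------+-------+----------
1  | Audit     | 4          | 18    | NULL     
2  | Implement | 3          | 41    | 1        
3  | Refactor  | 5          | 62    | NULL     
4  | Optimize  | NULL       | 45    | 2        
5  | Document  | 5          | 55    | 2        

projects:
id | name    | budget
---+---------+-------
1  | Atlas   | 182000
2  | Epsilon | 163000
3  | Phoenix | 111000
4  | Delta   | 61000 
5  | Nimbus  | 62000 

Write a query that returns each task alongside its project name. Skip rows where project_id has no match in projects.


INNER JOIN keeps only tasks rows whose project_id matches an id in projects. Walk through each task:
  - task 1 (Audit): project_id=4 -> matches Delta
  - task 2 (Implement): project_id=3 -> matches Phoenix
  - task 3 (Refactor): project_id=5 -> matches Nimbus
  - task 4 (Optimize): project_id=NULL, no match -> dropped
  - task 5 (Document): project_id=5 -> matches Nimbus
So 1 of 5 rows is dropped.

SQL:
SELECT a.name, b.name AS project
FROM tasks a
INNER JOIN projects b ON a.project_id = b.id

Result:
name      | project
----------+--------
Audit     | Delta  
Implement | Phoenix
Refactor  | Nimbus 
Document  | Nimbus 
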